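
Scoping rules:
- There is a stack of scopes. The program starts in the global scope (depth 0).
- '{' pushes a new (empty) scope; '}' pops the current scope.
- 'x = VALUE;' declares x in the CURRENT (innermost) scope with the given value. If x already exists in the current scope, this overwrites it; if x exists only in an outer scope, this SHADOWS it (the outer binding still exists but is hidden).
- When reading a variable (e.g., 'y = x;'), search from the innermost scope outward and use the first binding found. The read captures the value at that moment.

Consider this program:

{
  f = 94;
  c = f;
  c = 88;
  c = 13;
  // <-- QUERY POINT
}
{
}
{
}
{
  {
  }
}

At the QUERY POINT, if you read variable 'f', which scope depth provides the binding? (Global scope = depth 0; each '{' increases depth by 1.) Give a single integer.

Answer: 1

Derivation:
Step 1: enter scope (depth=1)
Step 2: declare f=94 at depth 1
Step 3: declare c=(read f)=94 at depth 1
Step 4: declare c=88 at depth 1
Step 5: declare c=13 at depth 1
Visible at query point: c=13 f=94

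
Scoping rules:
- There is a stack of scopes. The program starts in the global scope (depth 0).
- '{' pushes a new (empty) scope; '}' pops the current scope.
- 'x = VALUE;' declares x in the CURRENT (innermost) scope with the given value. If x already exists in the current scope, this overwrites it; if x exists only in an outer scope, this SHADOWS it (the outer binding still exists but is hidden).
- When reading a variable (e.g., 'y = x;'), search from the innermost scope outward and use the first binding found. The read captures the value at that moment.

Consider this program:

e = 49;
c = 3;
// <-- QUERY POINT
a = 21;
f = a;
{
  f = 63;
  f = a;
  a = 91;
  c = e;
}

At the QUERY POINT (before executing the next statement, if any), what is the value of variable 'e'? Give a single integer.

Step 1: declare e=49 at depth 0
Step 2: declare c=3 at depth 0
Visible at query point: c=3 e=49

Answer: 49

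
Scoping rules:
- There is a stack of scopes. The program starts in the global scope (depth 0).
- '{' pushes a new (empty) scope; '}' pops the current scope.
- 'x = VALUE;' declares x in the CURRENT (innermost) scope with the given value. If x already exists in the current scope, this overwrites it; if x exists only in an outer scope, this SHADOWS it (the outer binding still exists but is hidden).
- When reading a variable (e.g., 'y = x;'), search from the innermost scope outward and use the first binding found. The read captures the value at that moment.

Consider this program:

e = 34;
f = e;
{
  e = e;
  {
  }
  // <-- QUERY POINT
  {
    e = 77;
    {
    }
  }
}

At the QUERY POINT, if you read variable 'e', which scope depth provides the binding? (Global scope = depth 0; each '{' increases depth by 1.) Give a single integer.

Step 1: declare e=34 at depth 0
Step 2: declare f=(read e)=34 at depth 0
Step 3: enter scope (depth=1)
Step 4: declare e=(read e)=34 at depth 1
Step 5: enter scope (depth=2)
Step 6: exit scope (depth=1)
Visible at query point: e=34 f=34

Answer: 1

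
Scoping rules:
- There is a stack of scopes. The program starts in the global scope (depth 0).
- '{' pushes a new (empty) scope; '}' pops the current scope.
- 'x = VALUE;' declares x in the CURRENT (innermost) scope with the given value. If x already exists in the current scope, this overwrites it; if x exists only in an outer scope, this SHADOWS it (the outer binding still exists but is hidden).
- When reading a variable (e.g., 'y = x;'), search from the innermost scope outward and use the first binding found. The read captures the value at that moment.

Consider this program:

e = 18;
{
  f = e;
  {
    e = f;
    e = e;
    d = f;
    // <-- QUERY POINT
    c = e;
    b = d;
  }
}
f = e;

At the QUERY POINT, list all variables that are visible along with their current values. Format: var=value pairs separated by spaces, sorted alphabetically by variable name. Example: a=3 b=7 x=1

Step 1: declare e=18 at depth 0
Step 2: enter scope (depth=1)
Step 3: declare f=(read e)=18 at depth 1
Step 4: enter scope (depth=2)
Step 5: declare e=(read f)=18 at depth 2
Step 6: declare e=(read e)=18 at depth 2
Step 7: declare d=(read f)=18 at depth 2
Visible at query point: d=18 e=18 f=18

Answer: d=18 e=18 f=18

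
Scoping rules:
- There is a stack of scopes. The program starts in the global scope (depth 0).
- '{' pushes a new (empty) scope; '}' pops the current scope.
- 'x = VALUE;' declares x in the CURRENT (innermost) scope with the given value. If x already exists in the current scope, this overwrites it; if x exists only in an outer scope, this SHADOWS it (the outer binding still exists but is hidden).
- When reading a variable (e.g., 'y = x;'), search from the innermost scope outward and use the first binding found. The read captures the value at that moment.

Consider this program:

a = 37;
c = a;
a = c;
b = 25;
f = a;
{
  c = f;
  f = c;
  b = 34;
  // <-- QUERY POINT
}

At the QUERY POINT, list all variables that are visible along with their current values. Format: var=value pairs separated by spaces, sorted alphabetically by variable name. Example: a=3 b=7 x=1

Answer: a=37 b=34 c=37 f=37

Derivation:
Step 1: declare a=37 at depth 0
Step 2: declare c=(read a)=37 at depth 0
Step 3: declare a=(read c)=37 at depth 0
Step 4: declare b=25 at depth 0
Step 5: declare f=(read a)=37 at depth 0
Step 6: enter scope (depth=1)
Step 7: declare c=(read f)=37 at depth 1
Step 8: declare f=(read c)=37 at depth 1
Step 9: declare b=34 at depth 1
Visible at query point: a=37 b=34 c=37 f=37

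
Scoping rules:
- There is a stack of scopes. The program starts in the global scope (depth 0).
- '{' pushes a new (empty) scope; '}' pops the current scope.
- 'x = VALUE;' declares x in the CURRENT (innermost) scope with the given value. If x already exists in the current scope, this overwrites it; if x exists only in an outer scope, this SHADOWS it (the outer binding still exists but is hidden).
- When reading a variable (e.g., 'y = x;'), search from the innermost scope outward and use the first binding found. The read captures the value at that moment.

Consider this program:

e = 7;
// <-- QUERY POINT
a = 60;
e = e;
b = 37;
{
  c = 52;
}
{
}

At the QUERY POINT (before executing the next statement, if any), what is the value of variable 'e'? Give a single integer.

Step 1: declare e=7 at depth 0
Visible at query point: e=7

Answer: 7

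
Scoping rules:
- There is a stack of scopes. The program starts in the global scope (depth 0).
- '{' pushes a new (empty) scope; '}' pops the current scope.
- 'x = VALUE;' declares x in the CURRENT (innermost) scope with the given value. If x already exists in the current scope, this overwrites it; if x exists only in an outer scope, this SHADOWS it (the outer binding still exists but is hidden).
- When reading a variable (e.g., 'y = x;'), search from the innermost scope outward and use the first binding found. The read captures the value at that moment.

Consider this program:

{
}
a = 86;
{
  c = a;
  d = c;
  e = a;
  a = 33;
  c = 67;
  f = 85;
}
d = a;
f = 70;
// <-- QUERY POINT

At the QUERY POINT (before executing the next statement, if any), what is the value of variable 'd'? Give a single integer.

Step 1: enter scope (depth=1)
Step 2: exit scope (depth=0)
Step 3: declare a=86 at depth 0
Step 4: enter scope (depth=1)
Step 5: declare c=(read a)=86 at depth 1
Step 6: declare d=(read c)=86 at depth 1
Step 7: declare e=(read a)=86 at depth 1
Step 8: declare a=33 at depth 1
Step 9: declare c=67 at depth 1
Step 10: declare f=85 at depth 1
Step 11: exit scope (depth=0)
Step 12: declare d=(read a)=86 at depth 0
Step 13: declare f=70 at depth 0
Visible at query point: a=86 d=86 f=70

Answer: 86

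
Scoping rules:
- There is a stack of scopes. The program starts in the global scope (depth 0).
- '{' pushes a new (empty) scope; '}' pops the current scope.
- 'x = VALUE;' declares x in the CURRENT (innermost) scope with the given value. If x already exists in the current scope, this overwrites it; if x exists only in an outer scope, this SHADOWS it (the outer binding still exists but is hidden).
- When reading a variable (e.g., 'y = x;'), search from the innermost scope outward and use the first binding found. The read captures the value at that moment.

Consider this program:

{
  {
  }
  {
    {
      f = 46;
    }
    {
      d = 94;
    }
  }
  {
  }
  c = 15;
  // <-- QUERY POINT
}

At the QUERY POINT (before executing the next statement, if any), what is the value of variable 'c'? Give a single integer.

Step 1: enter scope (depth=1)
Step 2: enter scope (depth=2)
Step 3: exit scope (depth=1)
Step 4: enter scope (depth=2)
Step 5: enter scope (depth=3)
Step 6: declare f=46 at depth 3
Step 7: exit scope (depth=2)
Step 8: enter scope (depth=3)
Step 9: declare d=94 at depth 3
Step 10: exit scope (depth=2)
Step 11: exit scope (depth=1)
Step 12: enter scope (depth=2)
Step 13: exit scope (depth=1)
Step 14: declare c=15 at depth 1
Visible at query point: c=15

Answer: 15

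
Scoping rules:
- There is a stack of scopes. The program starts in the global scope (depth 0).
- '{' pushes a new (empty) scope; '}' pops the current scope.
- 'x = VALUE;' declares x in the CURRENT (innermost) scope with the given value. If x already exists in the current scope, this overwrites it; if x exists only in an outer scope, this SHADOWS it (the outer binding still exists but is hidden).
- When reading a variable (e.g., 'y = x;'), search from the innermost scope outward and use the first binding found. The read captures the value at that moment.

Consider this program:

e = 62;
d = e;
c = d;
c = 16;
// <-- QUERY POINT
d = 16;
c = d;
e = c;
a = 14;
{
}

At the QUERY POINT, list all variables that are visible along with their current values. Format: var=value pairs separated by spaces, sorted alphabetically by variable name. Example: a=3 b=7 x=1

Answer: c=16 d=62 e=62

Derivation:
Step 1: declare e=62 at depth 0
Step 2: declare d=(read e)=62 at depth 0
Step 3: declare c=(read d)=62 at depth 0
Step 4: declare c=16 at depth 0
Visible at query point: c=16 d=62 e=62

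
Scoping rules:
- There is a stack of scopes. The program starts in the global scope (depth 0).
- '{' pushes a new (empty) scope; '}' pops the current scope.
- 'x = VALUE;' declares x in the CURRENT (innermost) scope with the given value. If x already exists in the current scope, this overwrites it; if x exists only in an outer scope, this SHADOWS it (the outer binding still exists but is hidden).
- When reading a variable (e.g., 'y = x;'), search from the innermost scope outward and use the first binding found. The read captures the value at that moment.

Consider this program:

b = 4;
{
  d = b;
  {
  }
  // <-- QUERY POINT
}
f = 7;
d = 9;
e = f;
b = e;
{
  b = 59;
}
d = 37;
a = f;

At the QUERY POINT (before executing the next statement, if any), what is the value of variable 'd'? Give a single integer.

Step 1: declare b=4 at depth 0
Step 2: enter scope (depth=1)
Step 3: declare d=(read b)=4 at depth 1
Step 4: enter scope (depth=2)
Step 5: exit scope (depth=1)
Visible at query point: b=4 d=4

Answer: 4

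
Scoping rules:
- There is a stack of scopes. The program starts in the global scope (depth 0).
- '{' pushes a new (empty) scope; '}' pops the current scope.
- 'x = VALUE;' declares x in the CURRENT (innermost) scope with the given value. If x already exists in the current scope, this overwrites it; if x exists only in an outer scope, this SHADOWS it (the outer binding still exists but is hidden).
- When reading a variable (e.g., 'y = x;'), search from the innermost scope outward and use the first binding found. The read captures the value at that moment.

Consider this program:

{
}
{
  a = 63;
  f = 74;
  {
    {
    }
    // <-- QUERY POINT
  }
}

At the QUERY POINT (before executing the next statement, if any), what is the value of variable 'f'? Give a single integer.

Answer: 74

Derivation:
Step 1: enter scope (depth=1)
Step 2: exit scope (depth=0)
Step 3: enter scope (depth=1)
Step 4: declare a=63 at depth 1
Step 5: declare f=74 at depth 1
Step 6: enter scope (depth=2)
Step 7: enter scope (depth=3)
Step 8: exit scope (depth=2)
Visible at query point: a=63 f=74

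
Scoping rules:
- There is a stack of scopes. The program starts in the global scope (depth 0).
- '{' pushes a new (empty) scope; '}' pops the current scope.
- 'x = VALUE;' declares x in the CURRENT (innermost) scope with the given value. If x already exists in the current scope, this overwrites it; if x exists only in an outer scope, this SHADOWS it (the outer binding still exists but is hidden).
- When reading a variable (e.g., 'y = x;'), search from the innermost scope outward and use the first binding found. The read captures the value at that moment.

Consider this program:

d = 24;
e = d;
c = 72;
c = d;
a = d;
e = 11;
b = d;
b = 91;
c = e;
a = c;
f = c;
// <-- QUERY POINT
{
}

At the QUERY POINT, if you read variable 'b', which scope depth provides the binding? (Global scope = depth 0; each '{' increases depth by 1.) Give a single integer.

Answer: 0

Derivation:
Step 1: declare d=24 at depth 0
Step 2: declare e=(read d)=24 at depth 0
Step 3: declare c=72 at depth 0
Step 4: declare c=(read d)=24 at depth 0
Step 5: declare a=(read d)=24 at depth 0
Step 6: declare e=11 at depth 0
Step 7: declare b=(read d)=24 at depth 0
Step 8: declare b=91 at depth 0
Step 9: declare c=(read e)=11 at depth 0
Step 10: declare a=(read c)=11 at depth 0
Step 11: declare f=(read c)=11 at depth 0
Visible at query point: a=11 b=91 c=11 d=24 e=11 f=11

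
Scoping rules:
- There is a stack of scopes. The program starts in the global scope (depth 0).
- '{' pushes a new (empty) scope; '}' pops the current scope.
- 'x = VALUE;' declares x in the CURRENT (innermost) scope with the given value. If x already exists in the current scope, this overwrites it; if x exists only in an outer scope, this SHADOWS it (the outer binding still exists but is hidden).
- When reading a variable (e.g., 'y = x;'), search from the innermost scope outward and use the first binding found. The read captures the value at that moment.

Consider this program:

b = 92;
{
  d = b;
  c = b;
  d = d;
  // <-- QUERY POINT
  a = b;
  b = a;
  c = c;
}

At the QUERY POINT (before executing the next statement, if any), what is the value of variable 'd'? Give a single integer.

Step 1: declare b=92 at depth 0
Step 2: enter scope (depth=1)
Step 3: declare d=(read b)=92 at depth 1
Step 4: declare c=(read b)=92 at depth 1
Step 5: declare d=(read d)=92 at depth 1
Visible at query point: b=92 c=92 d=92

Answer: 92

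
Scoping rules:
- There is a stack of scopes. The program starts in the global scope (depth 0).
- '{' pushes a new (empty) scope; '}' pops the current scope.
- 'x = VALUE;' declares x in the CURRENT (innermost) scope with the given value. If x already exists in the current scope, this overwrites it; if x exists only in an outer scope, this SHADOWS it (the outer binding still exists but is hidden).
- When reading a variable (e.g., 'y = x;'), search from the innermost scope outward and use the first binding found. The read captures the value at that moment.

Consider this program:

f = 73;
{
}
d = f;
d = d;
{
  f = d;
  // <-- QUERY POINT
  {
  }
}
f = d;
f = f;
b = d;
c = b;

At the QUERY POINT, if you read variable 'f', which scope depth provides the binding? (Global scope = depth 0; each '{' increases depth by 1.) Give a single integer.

Answer: 1

Derivation:
Step 1: declare f=73 at depth 0
Step 2: enter scope (depth=1)
Step 3: exit scope (depth=0)
Step 4: declare d=(read f)=73 at depth 0
Step 5: declare d=(read d)=73 at depth 0
Step 6: enter scope (depth=1)
Step 7: declare f=(read d)=73 at depth 1
Visible at query point: d=73 f=73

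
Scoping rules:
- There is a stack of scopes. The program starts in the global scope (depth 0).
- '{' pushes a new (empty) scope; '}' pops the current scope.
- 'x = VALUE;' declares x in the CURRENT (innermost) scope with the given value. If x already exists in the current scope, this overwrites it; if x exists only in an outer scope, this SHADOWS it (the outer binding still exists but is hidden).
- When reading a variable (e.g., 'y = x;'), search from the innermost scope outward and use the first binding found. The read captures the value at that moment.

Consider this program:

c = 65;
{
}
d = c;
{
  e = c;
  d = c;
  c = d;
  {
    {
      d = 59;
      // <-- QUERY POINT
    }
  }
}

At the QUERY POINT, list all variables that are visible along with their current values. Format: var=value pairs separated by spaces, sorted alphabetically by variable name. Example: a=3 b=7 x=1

Step 1: declare c=65 at depth 0
Step 2: enter scope (depth=1)
Step 3: exit scope (depth=0)
Step 4: declare d=(read c)=65 at depth 0
Step 5: enter scope (depth=1)
Step 6: declare e=(read c)=65 at depth 1
Step 7: declare d=(read c)=65 at depth 1
Step 8: declare c=(read d)=65 at depth 1
Step 9: enter scope (depth=2)
Step 10: enter scope (depth=3)
Step 11: declare d=59 at depth 3
Visible at query point: c=65 d=59 e=65

Answer: c=65 d=59 e=65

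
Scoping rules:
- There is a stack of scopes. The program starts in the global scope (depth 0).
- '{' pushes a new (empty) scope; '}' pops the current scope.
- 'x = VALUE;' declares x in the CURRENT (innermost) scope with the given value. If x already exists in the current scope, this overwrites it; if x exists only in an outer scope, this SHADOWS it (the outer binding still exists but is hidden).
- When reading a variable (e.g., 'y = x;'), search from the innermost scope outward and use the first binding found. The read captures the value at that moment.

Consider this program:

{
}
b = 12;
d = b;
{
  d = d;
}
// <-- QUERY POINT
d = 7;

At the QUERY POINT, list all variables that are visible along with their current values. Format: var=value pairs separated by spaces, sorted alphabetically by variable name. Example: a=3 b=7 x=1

Step 1: enter scope (depth=1)
Step 2: exit scope (depth=0)
Step 3: declare b=12 at depth 0
Step 4: declare d=(read b)=12 at depth 0
Step 5: enter scope (depth=1)
Step 6: declare d=(read d)=12 at depth 1
Step 7: exit scope (depth=0)
Visible at query point: b=12 d=12

Answer: b=12 d=12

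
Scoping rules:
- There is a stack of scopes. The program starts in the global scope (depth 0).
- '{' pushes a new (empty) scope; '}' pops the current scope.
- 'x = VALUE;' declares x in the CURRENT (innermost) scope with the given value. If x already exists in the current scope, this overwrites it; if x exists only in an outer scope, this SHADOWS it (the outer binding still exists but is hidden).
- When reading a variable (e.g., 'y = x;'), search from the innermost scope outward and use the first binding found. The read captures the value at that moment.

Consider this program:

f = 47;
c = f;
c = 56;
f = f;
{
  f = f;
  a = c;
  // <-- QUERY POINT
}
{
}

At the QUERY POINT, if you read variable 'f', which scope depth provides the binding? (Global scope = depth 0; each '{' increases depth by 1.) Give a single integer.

Answer: 1

Derivation:
Step 1: declare f=47 at depth 0
Step 2: declare c=(read f)=47 at depth 0
Step 3: declare c=56 at depth 0
Step 4: declare f=(read f)=47 at depth 0
Step 5: enter scope (depth=1)
Step 6: declare f=(read f)=47 at depth 1
Step 7: declare a=(read c)=56 at depth 1
Visible at query point: a=56 c=56 f=47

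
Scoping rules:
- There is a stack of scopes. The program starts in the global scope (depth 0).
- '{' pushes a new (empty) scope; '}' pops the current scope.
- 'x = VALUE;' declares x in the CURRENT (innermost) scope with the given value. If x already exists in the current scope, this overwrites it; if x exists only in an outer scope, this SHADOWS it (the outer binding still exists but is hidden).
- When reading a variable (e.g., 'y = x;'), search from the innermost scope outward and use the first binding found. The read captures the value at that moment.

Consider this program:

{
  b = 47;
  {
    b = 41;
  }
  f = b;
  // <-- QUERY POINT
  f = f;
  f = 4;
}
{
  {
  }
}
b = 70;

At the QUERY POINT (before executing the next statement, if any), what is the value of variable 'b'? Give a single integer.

Answer: 47

Derivation:
Step 1: enter scope (depth=1)
Step 2: declare b=47 at depth 1
Step 3: enter scope (depth=2)
Step 4: declare b=41 at depth 2
Step 5: exit scope (depth=1)
Step 6: declare f=(read b)=47 at depth 1
Visible at query point: b=47 f=47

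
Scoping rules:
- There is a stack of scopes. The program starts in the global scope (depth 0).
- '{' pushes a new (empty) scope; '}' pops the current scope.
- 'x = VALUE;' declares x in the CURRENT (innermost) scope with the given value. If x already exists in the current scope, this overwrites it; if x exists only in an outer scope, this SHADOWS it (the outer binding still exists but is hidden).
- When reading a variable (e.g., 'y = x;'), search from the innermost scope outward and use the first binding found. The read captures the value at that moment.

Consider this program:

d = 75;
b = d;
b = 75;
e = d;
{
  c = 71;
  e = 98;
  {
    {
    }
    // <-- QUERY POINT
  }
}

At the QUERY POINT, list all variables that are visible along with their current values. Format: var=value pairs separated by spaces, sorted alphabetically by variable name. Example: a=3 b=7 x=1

Step 1: declare d=75 at depth 0
Step 2: declare b=(read d)=75 at depth 0
Step 3: declare b=75 at depth 0
Step 4: declare e=(read d)=75 at depth 0
Step 5: enter scope (depth=1)
Step 6: declare c=71 at depth 1
Step 7: declare e=98 at depth 1
Step 8: enter scope (depth=2)
Step 9: enter scope (depth=3)
Step 10: exit scope (depth=2)
Visible at query point: b=75 c=71 d=75 e=98

Answer: b=75 c=71 d=75 e=98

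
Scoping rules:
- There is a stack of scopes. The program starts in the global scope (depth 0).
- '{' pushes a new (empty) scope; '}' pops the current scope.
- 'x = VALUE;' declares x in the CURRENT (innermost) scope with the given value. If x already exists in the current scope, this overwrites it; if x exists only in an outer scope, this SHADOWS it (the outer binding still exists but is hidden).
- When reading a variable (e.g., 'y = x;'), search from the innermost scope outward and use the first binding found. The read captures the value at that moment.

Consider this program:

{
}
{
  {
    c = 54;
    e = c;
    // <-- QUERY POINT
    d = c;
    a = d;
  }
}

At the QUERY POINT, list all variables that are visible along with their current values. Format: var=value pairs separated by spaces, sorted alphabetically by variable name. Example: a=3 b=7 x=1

Step 1: enter scope (depth=1)
Step 2: exit scope (depth=0)
Step 3: enter scope (depth=1)
Step 4: enter scope (depth=2)
Step 5: declare c=54 at depth 2
Step 6: declare e=(read c)=54 at depth 2
Visible at query point: c=54 e=54

Answer: c=54 e=54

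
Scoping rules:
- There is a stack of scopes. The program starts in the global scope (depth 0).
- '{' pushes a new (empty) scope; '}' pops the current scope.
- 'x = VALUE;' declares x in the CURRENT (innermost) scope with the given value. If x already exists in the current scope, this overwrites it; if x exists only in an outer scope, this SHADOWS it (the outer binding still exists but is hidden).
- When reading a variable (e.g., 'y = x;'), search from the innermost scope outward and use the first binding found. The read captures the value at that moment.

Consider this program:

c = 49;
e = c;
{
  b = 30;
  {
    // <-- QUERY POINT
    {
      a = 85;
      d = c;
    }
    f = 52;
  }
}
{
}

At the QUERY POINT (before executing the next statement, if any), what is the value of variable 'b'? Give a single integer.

Answer: 30

Derivation:
Step 1: declare c=49 at depth 0
Step 2: declare e=(read c)=49 at depth 0
Step 3: enter scope (depth=1)
Step 4: declare b=30 at depth 1
Step 5: enter scope (depth=2)
Visible at query point: b=30 c=49 e=49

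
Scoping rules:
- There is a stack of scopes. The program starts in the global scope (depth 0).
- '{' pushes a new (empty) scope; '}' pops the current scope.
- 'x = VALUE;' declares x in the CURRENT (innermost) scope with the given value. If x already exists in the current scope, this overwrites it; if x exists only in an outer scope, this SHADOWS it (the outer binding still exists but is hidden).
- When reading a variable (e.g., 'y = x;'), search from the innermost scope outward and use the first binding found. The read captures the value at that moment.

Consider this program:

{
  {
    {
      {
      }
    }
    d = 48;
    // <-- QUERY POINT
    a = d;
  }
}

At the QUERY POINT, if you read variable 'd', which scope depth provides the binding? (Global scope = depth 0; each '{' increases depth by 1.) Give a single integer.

Answer: 2

Derivation:
Step 1: enter scope (depth=1)
Step 2: enter scope (depth=2)
Step 3: enter scope (depth=3)
Step 4: enter scope (depth=4)
Step 5: exit scope (depth=3)
Step 6: exit scope (depth=2)
Step 7: declare d=48 at depth 2
Visible at query point: d=48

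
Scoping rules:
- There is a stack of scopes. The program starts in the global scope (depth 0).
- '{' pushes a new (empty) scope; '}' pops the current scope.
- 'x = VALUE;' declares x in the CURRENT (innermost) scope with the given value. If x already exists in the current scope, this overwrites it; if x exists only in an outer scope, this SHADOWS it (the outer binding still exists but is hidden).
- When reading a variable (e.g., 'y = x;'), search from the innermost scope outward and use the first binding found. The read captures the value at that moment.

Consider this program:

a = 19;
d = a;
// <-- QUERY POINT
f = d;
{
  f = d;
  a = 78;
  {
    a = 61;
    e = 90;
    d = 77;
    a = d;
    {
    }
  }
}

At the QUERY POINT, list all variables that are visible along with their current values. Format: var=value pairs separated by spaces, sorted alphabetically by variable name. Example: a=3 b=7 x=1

Answer: a=19 d=19

Derivation:
Step 1: declare a=19 at depth 0
Step 2: declare d=(read a)=19 at depth 0
Visible at query point: a=19 d=19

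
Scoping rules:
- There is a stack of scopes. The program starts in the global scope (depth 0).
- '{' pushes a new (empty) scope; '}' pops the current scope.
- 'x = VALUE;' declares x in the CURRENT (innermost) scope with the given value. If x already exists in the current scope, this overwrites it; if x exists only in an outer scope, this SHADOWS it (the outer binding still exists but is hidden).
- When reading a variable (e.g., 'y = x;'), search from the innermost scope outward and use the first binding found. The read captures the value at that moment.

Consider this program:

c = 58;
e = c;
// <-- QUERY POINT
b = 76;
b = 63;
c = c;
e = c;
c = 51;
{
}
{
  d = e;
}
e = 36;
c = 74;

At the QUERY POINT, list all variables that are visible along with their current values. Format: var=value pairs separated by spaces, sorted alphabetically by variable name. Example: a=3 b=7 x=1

Step 1: declare c=58 at depth 0
Step 2: declare e=(read c)=58 at depth 0
Visible at query point: c=58 e=58

Answer: c=58 e=58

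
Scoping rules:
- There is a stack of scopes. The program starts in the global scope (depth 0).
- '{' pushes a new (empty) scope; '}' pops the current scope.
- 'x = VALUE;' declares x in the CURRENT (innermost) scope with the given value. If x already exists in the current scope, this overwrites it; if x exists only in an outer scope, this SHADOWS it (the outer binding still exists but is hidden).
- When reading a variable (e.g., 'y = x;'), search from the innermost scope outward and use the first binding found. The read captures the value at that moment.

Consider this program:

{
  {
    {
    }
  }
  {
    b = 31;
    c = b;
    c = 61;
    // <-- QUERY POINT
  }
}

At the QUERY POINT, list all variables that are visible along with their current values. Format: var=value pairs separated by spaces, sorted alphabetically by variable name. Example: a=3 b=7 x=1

Step 1: enter scope (depth=1)
Step 2: enter scope (depth=2)
Step 3: enter scope (depth=3)
Step 4: exit scope (depth=2)
Step 5: exit scope (depth=1)
Step 6: enter scope (depth=2)
Step 7: declare b=31 at depth 2
Step 8: declare c=(read b)=31 at depth 2
Step 9: declare c=61 at depth 2
Visible at query point: b=31 c=61

Answer: b=31 c=61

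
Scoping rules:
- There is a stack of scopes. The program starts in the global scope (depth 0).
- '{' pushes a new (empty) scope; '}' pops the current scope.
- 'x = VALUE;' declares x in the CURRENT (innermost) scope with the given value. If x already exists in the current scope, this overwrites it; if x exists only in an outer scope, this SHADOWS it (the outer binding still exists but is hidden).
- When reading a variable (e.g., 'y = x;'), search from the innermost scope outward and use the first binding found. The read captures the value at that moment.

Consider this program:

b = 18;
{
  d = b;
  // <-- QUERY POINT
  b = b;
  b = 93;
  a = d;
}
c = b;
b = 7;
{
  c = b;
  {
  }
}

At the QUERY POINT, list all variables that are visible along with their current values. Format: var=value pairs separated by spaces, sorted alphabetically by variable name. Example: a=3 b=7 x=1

Answer: b=18 d=18

Derivation:
Step 1: declare b=18 at depth 0
Step 2: enter scope (depth=1)
Step 3: declare d=(read b)=18 at depth 1
Visible at query point: b=18 d=18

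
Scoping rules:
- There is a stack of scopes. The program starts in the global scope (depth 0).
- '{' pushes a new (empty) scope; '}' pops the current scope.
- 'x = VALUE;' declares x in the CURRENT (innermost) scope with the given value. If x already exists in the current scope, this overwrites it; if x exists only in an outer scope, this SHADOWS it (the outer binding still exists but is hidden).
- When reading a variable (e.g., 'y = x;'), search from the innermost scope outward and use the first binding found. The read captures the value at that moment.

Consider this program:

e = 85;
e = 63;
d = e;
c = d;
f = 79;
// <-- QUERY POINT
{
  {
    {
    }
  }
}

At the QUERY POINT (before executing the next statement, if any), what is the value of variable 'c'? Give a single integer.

Step 1: declare e=85 at depth 0
Step 2: declare e=63 at depth 0
Step 3: declare d=(read e)=63 at depth 0
Step 4: declare c=(read d)=63 at depth 0
Step 5: declare f=79 at depth 0
Visible at query point: c=63 d=63 e=63 f=79

Answer: 63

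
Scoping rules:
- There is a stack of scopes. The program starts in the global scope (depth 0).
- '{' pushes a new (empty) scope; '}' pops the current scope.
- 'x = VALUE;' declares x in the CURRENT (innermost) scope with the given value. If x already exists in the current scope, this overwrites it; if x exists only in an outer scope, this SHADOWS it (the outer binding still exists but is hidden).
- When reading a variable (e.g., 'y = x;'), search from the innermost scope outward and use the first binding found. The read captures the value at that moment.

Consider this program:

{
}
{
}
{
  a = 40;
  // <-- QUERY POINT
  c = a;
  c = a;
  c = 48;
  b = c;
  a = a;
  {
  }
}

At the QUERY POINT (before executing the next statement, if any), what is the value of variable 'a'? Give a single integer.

Answer: 40

Derivation:
Step 1: enter scope (depth=1)
Step 2: exit scope (depth=0)
Step 3: enter scope (depth=1)
Step 4: exit scope (depth=0)
Step 5: enter scope (depth=1)
Step 6: declare a=40 at depth 1
Visible at query point: a=40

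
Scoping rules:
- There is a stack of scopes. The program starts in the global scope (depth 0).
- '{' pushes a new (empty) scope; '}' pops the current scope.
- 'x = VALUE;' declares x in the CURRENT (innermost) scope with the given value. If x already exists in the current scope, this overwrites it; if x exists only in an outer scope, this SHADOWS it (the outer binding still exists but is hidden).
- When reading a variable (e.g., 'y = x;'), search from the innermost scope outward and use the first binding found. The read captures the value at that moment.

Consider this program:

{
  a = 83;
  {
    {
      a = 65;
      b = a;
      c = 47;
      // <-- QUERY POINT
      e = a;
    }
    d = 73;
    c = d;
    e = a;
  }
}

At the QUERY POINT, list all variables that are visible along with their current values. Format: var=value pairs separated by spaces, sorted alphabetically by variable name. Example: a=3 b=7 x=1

Answer: a=65 b=65 c=47

Derivation:
Step 1: enter scope (depth=1)
Step 2: declare a=83 at depth 1
Step 3: enter scope (depth=2)
Step 4: enter scope (depth=3)
Step 5: declare a=65 at depth 3
Step 6: declare b=(read a)=65 at depth 3
Step 7: declare c=47 at depth 3
Visible at query point: a=65 b=65 c=47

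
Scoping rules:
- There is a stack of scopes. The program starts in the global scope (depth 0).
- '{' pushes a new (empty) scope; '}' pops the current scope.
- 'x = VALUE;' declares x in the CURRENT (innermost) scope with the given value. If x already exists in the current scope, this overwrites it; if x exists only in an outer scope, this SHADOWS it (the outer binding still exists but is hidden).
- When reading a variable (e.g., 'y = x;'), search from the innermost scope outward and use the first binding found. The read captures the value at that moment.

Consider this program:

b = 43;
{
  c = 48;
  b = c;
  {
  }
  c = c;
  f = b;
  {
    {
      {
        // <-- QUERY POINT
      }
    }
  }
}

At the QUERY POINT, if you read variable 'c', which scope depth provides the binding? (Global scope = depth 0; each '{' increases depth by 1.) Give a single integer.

Step 1: declare b=43 at depth 0
Step 2: enter scope (depth=1)
Step 3: declare c=48 at depth 1
Step 4: declare b=(read c)=48 at depth 1
Step 5: enter scope (depth=2)
Step 6: exit scope (depth=1)
Step 7: declare c=(read c)=48 at depth 1
Step 8: declare f=(read b)=48 at depth 1
Step 9: enter scope (depth=2)
Step 10: enter scope (depth=3)
Step 11: enter scope (depth=4)
Visible at query point: b=48 c=48 f=48

Answer: 1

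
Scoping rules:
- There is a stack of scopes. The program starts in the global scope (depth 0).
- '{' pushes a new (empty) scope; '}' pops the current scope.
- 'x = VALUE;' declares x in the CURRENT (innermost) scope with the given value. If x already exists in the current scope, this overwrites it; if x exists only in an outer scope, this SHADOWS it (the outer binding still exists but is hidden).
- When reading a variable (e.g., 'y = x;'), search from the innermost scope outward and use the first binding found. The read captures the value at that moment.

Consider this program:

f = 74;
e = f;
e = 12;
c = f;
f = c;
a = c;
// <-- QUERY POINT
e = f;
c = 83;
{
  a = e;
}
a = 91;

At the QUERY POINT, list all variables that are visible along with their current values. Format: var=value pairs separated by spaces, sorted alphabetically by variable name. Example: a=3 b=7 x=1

Step 1: declare f=74 at depth 0
Step 2: declare e=(read f)=74 at depth 0
Step 3: declare e=12 at depth 0
Step 4: declare c=(read f)=74 at depth 0
Step 5: declare f=(read c)=74 at depth 0
Step 6: declare a=(read c)=74 at depth 0
Visible at query point: a=74 c=74 e=12 f=74

Answer: a=74 c=74 e=12 f=74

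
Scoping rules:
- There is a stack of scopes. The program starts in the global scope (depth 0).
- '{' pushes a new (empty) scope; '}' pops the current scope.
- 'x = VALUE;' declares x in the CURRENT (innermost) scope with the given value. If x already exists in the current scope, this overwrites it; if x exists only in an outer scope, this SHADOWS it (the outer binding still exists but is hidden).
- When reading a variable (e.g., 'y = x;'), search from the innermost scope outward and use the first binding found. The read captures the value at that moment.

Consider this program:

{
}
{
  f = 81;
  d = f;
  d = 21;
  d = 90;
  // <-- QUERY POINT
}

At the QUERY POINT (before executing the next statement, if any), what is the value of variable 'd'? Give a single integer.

Step 1: enter scope (depth=1)
Step 2: exit scope (depth=0)
Step 3: enter scope (depth=1)
Step 4: declare f=81 at depth 1
Step 5: declare d=(read f)=81 at depth 1
Step 6: declare d=21 at depth 1
Step 7: declare d=90 at depth 1
Visible at query point: d=90 f=81

Answer: 90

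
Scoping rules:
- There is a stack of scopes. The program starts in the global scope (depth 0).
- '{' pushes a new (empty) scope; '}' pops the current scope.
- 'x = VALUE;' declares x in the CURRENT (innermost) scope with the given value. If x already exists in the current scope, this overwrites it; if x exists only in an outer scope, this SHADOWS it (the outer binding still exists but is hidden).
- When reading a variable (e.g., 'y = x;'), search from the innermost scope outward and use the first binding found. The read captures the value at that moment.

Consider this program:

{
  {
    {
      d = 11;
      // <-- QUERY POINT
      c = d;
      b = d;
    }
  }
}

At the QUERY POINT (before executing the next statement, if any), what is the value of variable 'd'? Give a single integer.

Step 1: enter scope (depth=1)
Step 2: enter scope (depth=2)
Step 3: enter scope (depth=3)
Step 4: declare d=11 at depth 3
Visible at query point: d=11

Answer: 11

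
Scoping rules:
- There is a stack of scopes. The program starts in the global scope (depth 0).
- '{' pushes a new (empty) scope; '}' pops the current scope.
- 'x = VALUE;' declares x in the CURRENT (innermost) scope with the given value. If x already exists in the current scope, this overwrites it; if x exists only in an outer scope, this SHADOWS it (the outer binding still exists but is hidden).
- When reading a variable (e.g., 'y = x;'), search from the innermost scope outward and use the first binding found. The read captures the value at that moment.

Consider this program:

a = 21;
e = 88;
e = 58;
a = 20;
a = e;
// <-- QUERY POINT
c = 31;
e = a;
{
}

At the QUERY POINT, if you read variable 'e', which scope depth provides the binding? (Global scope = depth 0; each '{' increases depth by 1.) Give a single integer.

Step 1: declare a=21 at depth 0
Step 2: declare e=88 at depth 0
Step 3: declare e=58 at depth 0
Step 4: declare a=20 at depth 0
Step 5: declare a=(read e)=58 at depth 0
Visible at query point: a=58 e=58

Answer: 0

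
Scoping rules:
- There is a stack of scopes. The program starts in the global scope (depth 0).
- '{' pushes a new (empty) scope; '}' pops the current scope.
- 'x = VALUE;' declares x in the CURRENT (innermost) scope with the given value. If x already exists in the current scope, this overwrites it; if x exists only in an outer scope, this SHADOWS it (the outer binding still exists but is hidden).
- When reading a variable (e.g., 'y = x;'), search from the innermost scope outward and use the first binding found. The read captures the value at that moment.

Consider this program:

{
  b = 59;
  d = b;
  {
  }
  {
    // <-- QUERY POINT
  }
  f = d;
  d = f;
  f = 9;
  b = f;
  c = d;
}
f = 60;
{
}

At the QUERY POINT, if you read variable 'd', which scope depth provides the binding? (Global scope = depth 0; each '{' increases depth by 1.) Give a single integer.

Step 1: enter scope (depth=1)
Step 2: declare b=59 at depth 1
Step 3: declare d=(read b)=59 at depth 1
Step 4: enter scope (depth=2)
Step 5: exit scope (depth=1)
Step 6: enter scope (depth=2)
Visible at query point: b=59 d=59

Answer: 1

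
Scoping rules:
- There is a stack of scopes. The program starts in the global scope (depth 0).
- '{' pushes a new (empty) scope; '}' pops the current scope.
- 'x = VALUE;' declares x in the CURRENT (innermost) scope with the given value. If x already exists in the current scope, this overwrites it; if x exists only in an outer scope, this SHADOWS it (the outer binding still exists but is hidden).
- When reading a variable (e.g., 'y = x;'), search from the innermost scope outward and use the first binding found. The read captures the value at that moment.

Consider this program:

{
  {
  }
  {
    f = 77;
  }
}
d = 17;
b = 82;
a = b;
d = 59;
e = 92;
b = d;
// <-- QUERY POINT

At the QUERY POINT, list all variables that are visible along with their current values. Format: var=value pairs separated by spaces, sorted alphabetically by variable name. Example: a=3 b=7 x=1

Step 1: enter scope (depth=1)
Step 2: enter scope (depth=2)
Step 3: exit scope (depth=1)
Step 4: enter scope (depth=2)
Step 5: declare f=77 at depth 2
Step 6: exit scope (depth=1)
Step 7: exit scope (depth=0)
Step 8: declare d=17 at depth 0
Step 9: declare b=82 at depth 0
Step 10: declare a=(read b)=82 at depth 0
Step 11: declare d=59 at depth 0
Step 12: declare e=92 at depth 0
Step 13: declare b=(read d)=59 at depth 0
Visible at query point: a=82 b=59 d=59 e=92

Answer: a=82 b=59 d=59 e=92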